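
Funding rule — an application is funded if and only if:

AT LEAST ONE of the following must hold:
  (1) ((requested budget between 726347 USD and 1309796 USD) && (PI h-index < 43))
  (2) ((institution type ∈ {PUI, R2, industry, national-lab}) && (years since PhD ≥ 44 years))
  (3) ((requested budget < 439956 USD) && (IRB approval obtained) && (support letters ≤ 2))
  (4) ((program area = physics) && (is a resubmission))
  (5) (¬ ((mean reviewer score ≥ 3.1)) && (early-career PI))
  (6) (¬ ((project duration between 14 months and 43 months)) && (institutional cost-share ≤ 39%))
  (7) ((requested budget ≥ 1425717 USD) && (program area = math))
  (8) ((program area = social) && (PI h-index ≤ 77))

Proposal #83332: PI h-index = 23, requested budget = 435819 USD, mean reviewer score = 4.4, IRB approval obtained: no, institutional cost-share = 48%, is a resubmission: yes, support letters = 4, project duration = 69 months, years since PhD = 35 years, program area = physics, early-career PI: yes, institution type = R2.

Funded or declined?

Funded

Atomic conditions:
  requested budget between 726347 USD and 1309796 USD: 435819 in [726347, 1309796] is false
  PI h-index < 43: 23 < 43 is true
  institution type ∈ {PUI, R2, industry, national-lab}: R2 is in the set → true
  years since PhD ≥ 44 years: 35 ≥ 44 is false
  requested budget < 439956 USD: 435819 < 439956 is true
  IRB approval obtained: no → false
  support letters ≤ 2: 4 ≤ 2 is false
  program area = physics: physics == physics is true
  is a resubmission: yes → true
  mean reviewer score ≥ 3.1: 4.4 ≥ 3.1 is true
  early-career PI: yes → true
  project duration between 14 months and 43 months: 69 in [14, 43] is false
  institutional cost-share ≤ 39%: 48 ≤ 39 is false
  requested budget ≥ 1425717 USD: 435819 ≥ 1425717 is false
  program area = math: physics == math is false
  program area = social: physics == social is false
  PI h-index ≤ 77: 23 ≤ 77 is true
Combine:
[1] false AND true = false
[2] true AND false = false
[3] true AND false AND false = false
[4] true AND true = true
[5.1] NOT true = false
[5] false AND true = false
[6.1] NOT false = true
[6] true AND false = false
[7] false AND false = false
[8] false AND true = false
[root] false OR false OR false OR true OR false OR false OR false OR false = true
Overall: true → funded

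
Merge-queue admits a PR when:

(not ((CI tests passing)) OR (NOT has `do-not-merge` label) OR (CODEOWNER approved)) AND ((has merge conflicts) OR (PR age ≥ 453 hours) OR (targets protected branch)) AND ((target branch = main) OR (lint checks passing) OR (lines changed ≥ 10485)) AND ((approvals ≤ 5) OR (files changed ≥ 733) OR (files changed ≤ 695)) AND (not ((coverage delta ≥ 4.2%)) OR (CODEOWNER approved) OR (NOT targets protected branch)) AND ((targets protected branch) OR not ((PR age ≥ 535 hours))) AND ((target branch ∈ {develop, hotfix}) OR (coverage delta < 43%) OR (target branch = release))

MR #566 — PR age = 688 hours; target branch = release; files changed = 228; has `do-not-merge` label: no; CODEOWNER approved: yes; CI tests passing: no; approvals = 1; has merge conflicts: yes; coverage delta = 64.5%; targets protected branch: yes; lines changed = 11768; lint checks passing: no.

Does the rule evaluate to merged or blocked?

Atomic conditions:
  CI tests passing: no → false
  NOT has `do-not-merge` label: no → true
  CODEOWNER approved: yes → true
  has merge conflicts: yes → true
  PR age ≥ 453 hours: 688 ≥ 453 is true
  targets protected branch: yes → true
  target branch = main: release == main is false
  lint checks passing: no → false
  lines changed ≥ 10485: 11768 ≥ 10485 is true
  approvals ≤ 5: 1 ≤ 5 is true
  files changed ≥ 733: 228 ≥ 733 is false
  files changed ≤ 695: 228 ≤ 695 is true
  coverage delta ≥ 4.2%: 64.5 ≥ 4.2 is true
  NOT targets protected branch: yes → false
  PR age ≥ 535 hours: 688 ≥ 535 is true
  target branch ∈ {develop, hotfix}: release is not in the set → false
  coverage delta < 43%: 64.5 < 43 is false
  target branch = release: release == release is true
Combine:
[1.1] NOT false = true
[1] true OR true OR true = true
[2] true OR true OR true = true
[3] false OR false OR true = true
[4] true OR false OR true = true
[5.1] NOT true = false
[5] false OR true OR false = true
[6.2] NOT true = false
[6] true OR false = true
[7] false OR false OR true = true
[root] true AND true AND true AND true AND true AND true AND true = true
Overall: true → merged

Merged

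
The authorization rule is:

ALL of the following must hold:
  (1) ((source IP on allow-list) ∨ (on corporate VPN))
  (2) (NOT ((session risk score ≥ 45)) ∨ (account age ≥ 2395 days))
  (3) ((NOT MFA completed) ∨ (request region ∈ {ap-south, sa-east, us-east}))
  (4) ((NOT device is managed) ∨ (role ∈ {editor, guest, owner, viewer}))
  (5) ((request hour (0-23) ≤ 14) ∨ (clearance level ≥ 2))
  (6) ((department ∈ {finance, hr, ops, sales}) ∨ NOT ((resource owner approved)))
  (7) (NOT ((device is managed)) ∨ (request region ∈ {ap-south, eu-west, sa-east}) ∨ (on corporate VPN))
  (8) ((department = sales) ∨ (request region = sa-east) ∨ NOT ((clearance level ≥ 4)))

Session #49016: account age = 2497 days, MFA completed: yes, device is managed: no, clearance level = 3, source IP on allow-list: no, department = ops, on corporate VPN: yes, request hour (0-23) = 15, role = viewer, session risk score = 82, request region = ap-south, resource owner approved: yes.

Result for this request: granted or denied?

Atomic conditions:
  source IP on allow-list: no → false
  on corporate VPN: yes → true
  session risk score ≥ 45: 82 ≥ 45 is true
  account age ≥ 2395 days: 2497 ≥ 2395 is true
  NOT MFA completed: yes → false
  request region ∈ {ap-south, sa-east, us-east}: ap-south is in the set → true
  NOT device is managed: no → true
  role ∈ {editor, guest, owner, viewer}: viewer is in the set → true
  request hour (0-23) ≤ 14: 15 ≤ 14 is false
  clearance level ≥ 2: 3 ≥ 2 is true
  department ∈ {finance, hr, ops, sales}: ops is in the set → true
  resource owner approved: yes → true
  device is managed: no → false
  request region ∈ {ap-south, eu-west, sa-east}: ap-south is in the set → true
  department = sales: ops == sales is false
  request region = sa-east: ap-south == sa-east is false
  clearance level ≥ 4: 3 ≥ 4 is false
Combine:
[1] false OR true = true
[2.1] NOT true = false
[2] false OR true = true
[3] false OR true = true
[4] true OR true = true
[5] false OR true = true
[6.2] NOT true = false
[6] true OR false = true
[7.1] NOT false = true
[7] true OR true OR true = true
[8.3] NOT false = true
[8] false OR false OR true = true
[root] true AND true AND true AND true AND true AND true AND true AND true = true
Overall: true → granted

Granted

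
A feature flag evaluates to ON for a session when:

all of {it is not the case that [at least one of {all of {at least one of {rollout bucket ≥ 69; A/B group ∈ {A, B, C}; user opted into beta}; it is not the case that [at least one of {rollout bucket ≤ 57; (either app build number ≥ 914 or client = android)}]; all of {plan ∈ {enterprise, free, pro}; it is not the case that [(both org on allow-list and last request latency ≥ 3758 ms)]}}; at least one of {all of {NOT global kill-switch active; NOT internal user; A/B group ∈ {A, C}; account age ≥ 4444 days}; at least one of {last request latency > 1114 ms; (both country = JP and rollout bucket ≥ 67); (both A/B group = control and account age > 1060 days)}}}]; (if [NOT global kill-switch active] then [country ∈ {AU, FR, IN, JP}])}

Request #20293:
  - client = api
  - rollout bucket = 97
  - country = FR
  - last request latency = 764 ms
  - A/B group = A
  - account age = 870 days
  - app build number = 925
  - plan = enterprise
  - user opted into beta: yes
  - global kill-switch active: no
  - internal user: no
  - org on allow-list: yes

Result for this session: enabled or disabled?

Atomic conditions:
  rollout bucket ≥ 69: 97 ≥ 69 is true
  A/B group ∈ {A, B, C}: A is in the set → true
  user opted into beta: yes → true
  rollout bucket ≤ 57: 97 ≤ 57 is false
  app build number ≥ 914: 925 ≥ 914 is true
  client = android: api == android is false
  plan ∈ {enterprise, free, pro}: enterprise is in the set → true
  org on allow-list: yes → true
  last request latency ≥ 3758 ms: 764 ≥ 3758 is false
  NOT global kill-switch active: no → true
  NOT internal user: no → true
  A/B group ∈ {A, C}: A is in the set → true
  account age ≥ 4444 days: 870 ≥ 4444 is false
  last request latency > 1114 ms: 764 > 1114 is false
  country = JP: FR == JP is false
  rollout bucket ≥ 67: 97 ≥ 67 is true
  A/B group = control: A == control is false
  account age > 1060 days: 870 > 1060 is false
  country ∈ {AU, FR, IN, JP}: FR is in the set → true
Combine:
[1.1.1.1] true OR true OR true = true
[1.1.1.2.1.2] true OR false = true
[1.1.1.2.1] false OR true = true
[1.1.1.2] NOT true = false
[1.1.1.3.2.1] true AND false = false
[1.1.1.3.2] NOT false = true
[1.1.1.3] true AND true = true
[1.1.1] true AND false AND true = false
[1.1.2.1] true AND true AND true AND false = false
[1.1.2.2.2] false AND true = false
[1.1.2.2.3] false AND false = false
[1.1.2.2] false OR false OR false = false
[1.1.2] false OR false = false
[1.1] false OR false = false
[1] NOT false = true
[2] true → true = true
[root] true AND true = true
Overall: true → enabled

Enabled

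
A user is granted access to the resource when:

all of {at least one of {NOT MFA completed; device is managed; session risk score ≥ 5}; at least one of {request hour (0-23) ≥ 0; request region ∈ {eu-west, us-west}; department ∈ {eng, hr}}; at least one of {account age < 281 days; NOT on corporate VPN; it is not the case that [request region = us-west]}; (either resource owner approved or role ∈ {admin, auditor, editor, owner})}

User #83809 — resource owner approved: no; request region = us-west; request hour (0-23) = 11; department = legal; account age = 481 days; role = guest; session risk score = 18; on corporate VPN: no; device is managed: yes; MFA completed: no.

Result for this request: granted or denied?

Atomic conditions:
  NOT MFA completed: no → true
  device is managed: yes → true
  session risk score ≥ 5: 18 ≥ 5 is true
  request hour (0-23) ≥ 0: 11 ≥ 0 is true
  request region ∈ {eu-west, us-west}: us-west is in the set → true
  department ∈ {eng, hr}: legal is not in the set → false
  account age < 281 days: 481 < 281 is false
  NOT on corporate VPN: no → true
  request region = us-west: us-west == us-west is true
  resource owner approved: no → false
  role ∈ {admin, auditor, editor, owner}: guest is not in the set → false
Combine:
[1] true OR true OR true = true
[2] true OR true OR false = true
[3.3] NOT true = false
[3] false OR true OR false = true
[4] false OR false = false
[root] true AND true AND true AND false = false
Overall: false → denied

Denied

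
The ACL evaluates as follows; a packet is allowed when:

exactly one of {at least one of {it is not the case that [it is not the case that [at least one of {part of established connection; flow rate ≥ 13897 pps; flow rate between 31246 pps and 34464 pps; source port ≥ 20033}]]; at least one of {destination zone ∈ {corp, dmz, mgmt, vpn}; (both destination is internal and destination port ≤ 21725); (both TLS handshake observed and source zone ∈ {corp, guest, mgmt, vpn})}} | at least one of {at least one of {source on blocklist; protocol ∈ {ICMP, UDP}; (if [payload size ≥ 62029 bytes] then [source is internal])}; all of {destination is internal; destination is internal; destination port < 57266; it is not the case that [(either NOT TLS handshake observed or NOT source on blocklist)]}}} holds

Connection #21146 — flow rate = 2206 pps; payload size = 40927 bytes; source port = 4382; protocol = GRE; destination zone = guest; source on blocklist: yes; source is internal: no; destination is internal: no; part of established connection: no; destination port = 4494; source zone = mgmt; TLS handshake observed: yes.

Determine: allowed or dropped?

Atomic conditions:
  part of established connection: no → false
  flow rate ≥ 13897 pps: 2206 ≥ 13897 is false
  flow rate between 31246 pps and 34464 pps: 2206 in [31246, 34464] is false
  source port ≥ 20033: 4382 ≥ 20033 is false
  destination zone ∈ {corp, dmz, mgmt, vpn}: guest is not in the set → false
  destination is internal: no → false
  destination port ≤ 21725: 4494 ≤ 21725 is true
  TLS handshake observed: yes → true
  source zone ∈ {corp, guest, mgmt, vpn}: mgmt is in the set → true
  source on blocklist: yes → true
  protocol ∈ {ICMP, UDP}: GRE is not in the set → false
  payload size ≥ 62029 bytes: 40927 ≥ 62029 is false
  source is internal: no → false
  destination port < 57266: 4494 < 57266 is true
  NOT TLS handshake observed: yes → false
  NOT source on blocklist: yes → false
Combine:
[1.1.1.1] false OR false OR false OR false = false
[1.1.1] NOT false = true
[1.1] NOT true = false
[1.2.2] false AND true = false
[1.2.3] true AND true = true
[1.2] false OR false OR true = true
[1] false OR true = true
[2.1.3] false → false (antecedent false ⇒ implication holds) = true
[2.1] true OR false OR true = true
[2.2.4.1] false OR false = false
[2.2.4] NOT false = true
[2.2] false AND false AND true AND true = false
[2] true OR false = true
[root] exactly-one(true, true) = false
Overall: false → dropped

Dropped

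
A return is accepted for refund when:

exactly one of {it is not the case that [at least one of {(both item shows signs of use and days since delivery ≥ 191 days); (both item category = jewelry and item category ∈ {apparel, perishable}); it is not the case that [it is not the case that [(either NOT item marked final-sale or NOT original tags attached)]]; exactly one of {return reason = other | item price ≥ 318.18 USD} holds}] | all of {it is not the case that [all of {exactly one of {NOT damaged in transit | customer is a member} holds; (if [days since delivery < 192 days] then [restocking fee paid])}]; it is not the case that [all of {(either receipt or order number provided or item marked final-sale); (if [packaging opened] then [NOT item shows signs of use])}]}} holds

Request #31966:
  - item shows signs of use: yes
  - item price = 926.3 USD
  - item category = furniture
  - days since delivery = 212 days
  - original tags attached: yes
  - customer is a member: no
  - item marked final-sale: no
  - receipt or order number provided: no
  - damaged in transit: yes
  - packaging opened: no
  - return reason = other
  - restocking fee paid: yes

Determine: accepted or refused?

Atomic conditions:
  item shows signs of use: yes → true
  days since delivery ≥ 191 days: 212 ≥ 191 is true
  item category = jewelry: furniture == jewelry is false
  item category ∈ {apparel, perishable}: furniture is not in the set → false
  NOT item marked final-sale: no → true
  NOT original tags attached: yes → false
  return reason = other: other == other is true
  item price ≥ 318.18 USD: 926.3 ≥ 318.18 is true
  NOT damaged in transit: yes → false
  customer is a member: no → false
  days since delivery < 192 days: 212 < 192 is false
  restocking fee paid: yes → true
  receipt or order number provided: no → false
  item marked final-sale: no → false
  packaging opened: no → false
  NOT item shows signs of use: yes → false
Combine:
[1.1.1] true AND true = true
[1.1.2] false AND false = false
[1.1.3.1.1] true OR false = true
[1.1.3.1] NOT true = false
[1.1.3] NOT false = true
[1.1.4] exactly-one(true, true) = false
[1.1] true OR false OR true OR false = true
[1] NOT true = false
[2.1.1.1] exactly-one(false, false) = false
[2.1.1.2] false → true (antecedent false ⇒ implication holds) = true
[2.1.1] false AND true = false
[2.1] NOT false = true
[2.2.1.1] false OR false = false
[2.2.1.2] false → false (antecedent false ⇒ implication holds) = true
[2.2.1] false AND true = false
[2.2] NOT false = true
[2] true AND true = true
[root] exactly-one(false, true) = true
Overall: true → accepted

Accepted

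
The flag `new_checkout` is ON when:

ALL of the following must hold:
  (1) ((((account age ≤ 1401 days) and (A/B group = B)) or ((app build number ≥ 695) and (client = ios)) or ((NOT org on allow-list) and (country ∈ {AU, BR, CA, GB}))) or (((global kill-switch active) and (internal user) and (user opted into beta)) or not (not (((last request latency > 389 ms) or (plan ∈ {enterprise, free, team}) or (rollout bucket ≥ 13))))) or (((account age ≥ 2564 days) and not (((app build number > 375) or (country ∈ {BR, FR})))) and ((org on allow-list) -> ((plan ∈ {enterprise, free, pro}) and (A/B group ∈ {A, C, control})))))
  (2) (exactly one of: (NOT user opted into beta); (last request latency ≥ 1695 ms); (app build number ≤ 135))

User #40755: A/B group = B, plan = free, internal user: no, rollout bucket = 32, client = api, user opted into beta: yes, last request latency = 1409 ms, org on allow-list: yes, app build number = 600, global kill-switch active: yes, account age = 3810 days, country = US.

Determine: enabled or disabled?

Disabled

Atomic conditions:
  account age ≤ 1401 days: 3810 ≤ 1401 is false
  A/B group = B: B == B is true
  app build number ≥ 695: 600 ≥ 695 is false
  client = ios: api == ios is false
  NOT org on allow-list: yes → false
  country ∈ {AU, BR, CA, GB}: US is not in the set → false
  global kill-switch active: yes → true
  internal user: no → false
  user opted into beta: yes → true
  last request latency > 389 ms: 1409 > 389 is true
  plan ∈ {enterprise, free, team}: free is in the set → true
  rollout bucket ≥ 13: 32 ≥ 13 is true
  account age ≥ 2564 days: 3810 ≥ 2564 is true
  app build number > 375: 600 > 375 is true
  country ∈ {BR, FR}: US is not in the set → false
  org on allow-list: yes → true
  plan ∈ {enterprise, free, pro}: free is in the set → true
  A/B group ∈ {A, C, control}: B is not in the set → false
  NOT user opted into beta: yes → false
  last request latency ≥ 1695 ms: 1409 ≥ 1695 is false
  app build number ≤ 135: 600 ≤ 135 is false
Combine:
[1.1.1] false AND true = false
[1.1.2] false AND false = false
[1.1.3] false AND false = false
[1.1] false OR false OR false = false
[1.2.1] true AND false AND true = false
[1.2.2.1.1] true OR true OR true = true
[1.2.2.1] NOT true = false
[1.2.2] NOT false = true
[1.2] false OR true = true
[1.3.1.2.1] true OR false = true
[1.3.1.2] NOT true = false
[1.3.1] true AND false = false
[1.3.2.2] true AND false = false
[1.3.2] true → false = false
[1.3] false AND false = false
[1] false OR true OR false = true
[2] exactly-one(false, false, false) = false
[root] true AND false = false
Overall: false → disabled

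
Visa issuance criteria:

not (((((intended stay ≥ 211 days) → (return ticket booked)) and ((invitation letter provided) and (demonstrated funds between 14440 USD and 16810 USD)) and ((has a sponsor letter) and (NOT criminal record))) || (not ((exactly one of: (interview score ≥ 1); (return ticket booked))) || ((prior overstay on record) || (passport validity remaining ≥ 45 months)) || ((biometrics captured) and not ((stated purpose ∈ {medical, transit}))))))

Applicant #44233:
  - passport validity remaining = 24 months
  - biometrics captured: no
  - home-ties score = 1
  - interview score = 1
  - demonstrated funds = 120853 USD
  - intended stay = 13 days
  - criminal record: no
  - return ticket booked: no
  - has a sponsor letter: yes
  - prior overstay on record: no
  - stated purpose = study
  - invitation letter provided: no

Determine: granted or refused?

Atomic conditions:
  intended stay ≥ 211 days: 13 ≥ 211 is false
  return ticket booked: no → false
  invitation letter provided: no → false
  demonstrated funds between 14440 USD and 16810 USD: 120853 in [14440, 16810] is false
  has a sponsor letter: yes → true
  NOT criminal record: no → true
  interview score ≥ 1: 1 ≥ 1 is true
  prior overstay on record: no → false
  passport validity remaining ≥ 45 months: 24 ≥ 45 is false
  biometrics captured: no → false
  stated purpose ∈ {medical, transit}: study is not in the set → false
Combine:
[1.1.1] false → false (antecedent false ⇒ implication holds) = true
[1.1.2] false AND false = false
[1.1.3] true AND true = true
[1.1] true AND false AND true = false
[1.2.1.1] exactly-one(true, false) = true
[1.2.1] NOT true = false
[1.2.2] false OR false = false
[1.2.3.2] NOT false = true
[1.2.3] false AND true = false
[1.2] false OR false OR false = false
[1] false OR false = false
[root] NOT false = true
Overall: true → granted

Granted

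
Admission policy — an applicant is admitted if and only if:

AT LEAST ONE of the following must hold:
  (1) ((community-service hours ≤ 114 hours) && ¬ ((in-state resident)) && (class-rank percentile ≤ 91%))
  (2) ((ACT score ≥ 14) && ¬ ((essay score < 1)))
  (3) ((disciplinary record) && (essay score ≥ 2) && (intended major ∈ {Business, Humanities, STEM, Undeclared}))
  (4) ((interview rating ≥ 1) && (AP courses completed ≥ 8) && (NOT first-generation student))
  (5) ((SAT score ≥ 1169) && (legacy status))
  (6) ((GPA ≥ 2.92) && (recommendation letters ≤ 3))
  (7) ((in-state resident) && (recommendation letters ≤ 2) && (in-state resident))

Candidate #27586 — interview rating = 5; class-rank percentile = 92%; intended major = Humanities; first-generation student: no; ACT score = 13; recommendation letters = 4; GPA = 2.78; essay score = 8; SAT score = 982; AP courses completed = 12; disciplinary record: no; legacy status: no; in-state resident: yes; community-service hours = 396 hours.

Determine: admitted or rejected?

Admitted

Atomic conditions:
  community-service hours ≤ 114 hours: 396 ≤ 114 is false
  in-state resident: yes → true
  class-rank percentile ≤ 91%: 92 ≤ 91 is false
  ACT score ≥ 14: 13 ≥ 14 is false
  essay score < 1: 8 < 1 is false
  disciplinary record: no → false
  essay score ≥ 2: 8 ≥ 2 is true
  intended major ∈ {Business, Humanities, STEM, Undeclared}: Humanities is in the set → true
  interview rating ≥ 1: 5 ≥ 1 is true
  AP courses completed ≥ 8: 12 ≥ 8 is true
  NOT first-generation student: no → true
  SAT score ≥ 1169: 982 ≥ 1169 is false
  legacy status: no → false
  GPA ≥ 2.92: 2.78 ≥ 2.92 is false
  recommendation letters ≤ 3: 4 ≤ 3 is false
  recommendation letters ≤ 2: 4 ≤ 2 is false
Combine:
[1.2] NOT true = false
[1] false AND false AND false = false
[2.2] NOT false = true
[2] false AND true = false
[3] false AND true AND true = false
[4] true AND true AND true = true
[5] false AND false = false
[6] false AND false = false
[7] true AND false AND true = false
[root] false OR false OR false OR true OR false OR false OR false = true
Overall: true → admitted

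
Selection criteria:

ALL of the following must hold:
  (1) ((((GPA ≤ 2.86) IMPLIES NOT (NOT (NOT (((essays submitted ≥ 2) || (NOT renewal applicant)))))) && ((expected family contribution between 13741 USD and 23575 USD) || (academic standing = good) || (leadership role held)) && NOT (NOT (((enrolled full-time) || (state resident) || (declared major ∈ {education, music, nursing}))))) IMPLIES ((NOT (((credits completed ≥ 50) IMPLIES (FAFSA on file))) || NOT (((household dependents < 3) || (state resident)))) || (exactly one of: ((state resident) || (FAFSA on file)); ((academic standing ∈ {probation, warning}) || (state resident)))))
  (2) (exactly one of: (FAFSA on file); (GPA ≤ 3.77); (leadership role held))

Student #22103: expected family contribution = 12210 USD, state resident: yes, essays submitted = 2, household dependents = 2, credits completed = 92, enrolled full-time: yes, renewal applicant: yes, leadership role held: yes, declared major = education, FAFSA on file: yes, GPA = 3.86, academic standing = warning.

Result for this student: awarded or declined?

Atomic conditions:
  GPA ≤ 2.86: 3.86 ≤ 2.86 is false
  essays submitted ≥ 2: 2 ≥ 2 is true
  NOT renewal applicant: yes → false
  expected family contribution between 13741 USD and 23575 USD: 12210 in [13741, 23575] is false
  academic standing = good: warning == good is false
  leadership role held: yes → true
  enrolled full-time: yes → true
  state resident: yes → true
  declared major ∈ {education, music, nursing}: education is in the set → true
  credits completed ≥ 50: 92 ≥ 50 is true
  FAFSA on file: yes → true
  household dependents < 3: 2 < 3 is true
  academic standing ∈ {probation, warning}: warning is in the set → true
  GPA ≤ 3.77: 3.86 ≤ 3.77 is false
Combine:
[1.1.1.2.1.1.1] true OR false = true
[1.1.1.2.1.1] NOT true = false
[1.1.1.2.1] NOT false = true
[1.1.1.2] NOT true = false
[1.1.1] false → false (antecedent false ⇒ implication holds) = true
[1.1.2] false OR false OR true = true
[1.1.3.1.1] true OR true OR true = true
[1.1.3.1] NOT true = false
[1.1.3] NOT false = true
[1.1] true AND true AND true = true
[1.2.1.1.1] true → true = true
[1.2.1.1] NOT true = false
[1.2.1.2.1] true OR true = true
[1.2.1.2] NOT true = false
[1.2.1] false OR false = false
[1.2.2.1] true OR true = true
[1.2.2.2] true OR true = true
[1.2.2] exactly-one(true, true) = false
[1.2] false OR false = false
[1] true → false = false
[2] exactly-one(true, false, true) = false
[root] false AND false = false
Overall: false → declined

Declined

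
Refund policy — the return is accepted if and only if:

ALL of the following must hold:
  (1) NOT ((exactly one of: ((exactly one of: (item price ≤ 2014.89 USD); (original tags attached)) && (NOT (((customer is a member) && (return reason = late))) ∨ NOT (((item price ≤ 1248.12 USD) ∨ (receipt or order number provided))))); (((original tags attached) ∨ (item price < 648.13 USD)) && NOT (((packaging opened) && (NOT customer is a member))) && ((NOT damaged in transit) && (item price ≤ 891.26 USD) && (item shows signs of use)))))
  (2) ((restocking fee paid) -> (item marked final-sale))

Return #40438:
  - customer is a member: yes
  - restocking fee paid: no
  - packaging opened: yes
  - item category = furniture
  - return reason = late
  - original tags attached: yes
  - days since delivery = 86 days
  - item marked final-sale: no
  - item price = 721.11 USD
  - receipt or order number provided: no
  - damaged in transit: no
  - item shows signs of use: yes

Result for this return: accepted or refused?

Refused

Atomic conditions:
  item price ≤ 2014.89 USD: 721.11 ≤ 2014.89 is true
  original tags attached: yes → true
  customer is a member: yes → true
  return reason = late: late == late is true
  item price ≤ 1248.12 USD: 721.11 ≤ 1248.12 is true
  receipt or order number provided: no → false
  item price < 648.13 USD: 721.11 < 648.13 is false
  packaging opened: yes → true
  NOT customer is a member: yes → false
  NOT damaged in transit: no → true
  item price ≤ 891.26 USD: 721.11 ≤ 891.26 is true
  item shows signs of use: yes → true
  restocking fee paid: no → false
  item marked final-sale: no → false
Combine:
[1.1.1.1] exactly-one(true, true) = false
[1.1.1.2.1.1] true AND true = true
[1.1.1.2.1] NOT true = false
[1.1.1.2.2.1] true OR false = true
[1.1.1.2.2] NOT true = false
[1.1.1.2] false OR false = false
[1.1.1] false AND false = false
[1.1.2.1] true OR false = true
[1.1.2.2.1] true AND false = false
[1.1.2.2] NOT false = true
[1.1.2.3] true AND true AND true = true
[1.1.2] true AND true AND true = true
[1.1] exactly-one(false, true) = true
[1] NOT true = false
[2] false → false (antecedent false ⇒ implication holds) = true
[root] false AND true = false
Overall: false → refused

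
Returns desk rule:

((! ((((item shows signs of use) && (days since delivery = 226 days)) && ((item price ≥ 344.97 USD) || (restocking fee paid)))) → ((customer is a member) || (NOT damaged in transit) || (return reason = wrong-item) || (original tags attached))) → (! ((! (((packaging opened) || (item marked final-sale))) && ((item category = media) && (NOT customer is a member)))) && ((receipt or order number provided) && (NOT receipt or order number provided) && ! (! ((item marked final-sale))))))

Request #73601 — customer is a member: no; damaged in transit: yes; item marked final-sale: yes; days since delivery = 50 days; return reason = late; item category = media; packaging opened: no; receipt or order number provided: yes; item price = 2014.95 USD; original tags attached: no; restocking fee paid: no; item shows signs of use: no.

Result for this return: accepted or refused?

Atomic conditions:
  item shows signs of use: no → false
  days since delivery = 226 days: 50 == 226 is false
  item price ≥ 344.97 USD: 2014.95 ≥ 344.97 is true
  restocking fee paid: no → false
  customer is a member: no → false
  NOT damaged in transit: yes → false
  return reason = wrong-item: late == wrong-item is false
  original tags attached: no → false
  packaging opened: no → false
  item marked final-sale: yes → true
  item category = media: media == media is true
  NOT customer is a member: no → true
  receipt or order number provided: yes → true
  NOT receipt or order number provided: yes → false
Combine:
[1.1.1.1] false AND false = false
[1.1.1.2] true OR false = true
[1.1.1] false AND true = false
[1.1] NOT false = true
[1.2] false OR false OR false OR false = false
[1] true → false = false
[2.1.1.1.1] false OR true = true
[2.1.1.1] NOT true = false
[2.1.1.2] true AND true = true
[2.1.1] false AND true = false
[2.1] NOT false = true
[2.2.3.1] NOT true = false
[2.2.3] NOT false = true
[2.2] true AND false AND true = false
[2] true AND false = false
[root] false → false (antecedent false ⇒ implication holds) = true
Overall: true → accepted

Accepted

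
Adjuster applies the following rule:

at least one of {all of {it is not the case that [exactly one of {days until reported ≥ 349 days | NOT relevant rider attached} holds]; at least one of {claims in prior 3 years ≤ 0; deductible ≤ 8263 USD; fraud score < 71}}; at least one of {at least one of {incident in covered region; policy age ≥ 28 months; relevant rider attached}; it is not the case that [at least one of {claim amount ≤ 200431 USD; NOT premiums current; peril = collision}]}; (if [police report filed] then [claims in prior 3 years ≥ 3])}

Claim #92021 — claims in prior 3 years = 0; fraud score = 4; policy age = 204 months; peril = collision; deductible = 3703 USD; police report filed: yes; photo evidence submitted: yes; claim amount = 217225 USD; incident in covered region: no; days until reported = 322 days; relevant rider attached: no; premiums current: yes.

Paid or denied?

Paid

Atomic conditions:
  days until reported ≥ 349 days: 322 ≥ 349 is false
  NOT relevant rider attached: no → true
  claims in prior 3 years ≤ 0: 0 ≤ 0 is true
  deductible ≤ 8263 USD: 3703 ≤ 8263 is true
  fraud score < 71: 4 < 71 is true
  incident in covered region: no → false
  policy age ≥ 28 months: 204 ≥ 28 is true
  relevant rider attached: no → false
  claim amount ≤ 200431 USD: 217225 ≤ 200431 is false
  NOT premiums current: yes → false
  peril = collision: collision == collision is true
  police report filed: yes → true
  claims in prior 3 years ≥ 3: 0 ≥ 3 is false
Combine:
[1.1.1] exactly-one(false, true) = true
[1.1] NOT true = false
[1.2] true OR true OR true = true
[1] false AND true = false
[2.1] false OR true OR false = true
[2.2.1] false OR false OR true = true
[2.2] NOT true = false
[2] true OR false = true
[3] true → false = false
[root] false OR true OR false = true
Overall: true → paid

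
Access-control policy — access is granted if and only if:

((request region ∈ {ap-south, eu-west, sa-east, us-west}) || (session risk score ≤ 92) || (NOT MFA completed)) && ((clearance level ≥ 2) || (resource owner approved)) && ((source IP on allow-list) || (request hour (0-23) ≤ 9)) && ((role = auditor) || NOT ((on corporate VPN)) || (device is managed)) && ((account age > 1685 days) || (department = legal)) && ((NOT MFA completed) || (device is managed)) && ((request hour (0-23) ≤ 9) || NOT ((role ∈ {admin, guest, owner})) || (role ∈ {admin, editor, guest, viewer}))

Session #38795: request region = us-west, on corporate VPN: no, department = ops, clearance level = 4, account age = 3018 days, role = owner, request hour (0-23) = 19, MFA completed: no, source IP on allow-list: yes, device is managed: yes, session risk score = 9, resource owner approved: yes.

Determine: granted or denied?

Atomic conditions:
  request region ∈ {ap-south, eu-west, sa-east, us-west}: us-west is in the set → true
  session risk score ≤ 92: 9 ≤ 92 is true
  NOT MFA completed: no → true
  clearance level ≥ 2: 4 ≥ 2 is true
  resource owner approved: yes → true
  source IP on allow-list: yes → true
  request hour (0-23) ≤ 9: 19 ≤ 9 is false
  role = auditor: owner == auditor is false
  on corporate VPN: no → false
  device is managed: yes → true
  account age > 1685 days: 3018 > 1685 is true
  department = legal: ops == legal is false
  role ∈ {admin, guest, owner}: owner is in the set → true
  role ∈ {admin, editor, guest, viewer}: owner is not in the set → false
Combine:
[1] true OR true OR true = true
[2] true OR true = true
[3] true OR false = true
[4.2] NOT false = true
[4] false OR true OR true = true
[5] true OR false = true
[6] true OR true = true
[7.2] NOT true = false
[7] false OR false OR false = false
[root] true AND true AND true AND true AND true AND true AND false = false
Overall: false → denied

Denied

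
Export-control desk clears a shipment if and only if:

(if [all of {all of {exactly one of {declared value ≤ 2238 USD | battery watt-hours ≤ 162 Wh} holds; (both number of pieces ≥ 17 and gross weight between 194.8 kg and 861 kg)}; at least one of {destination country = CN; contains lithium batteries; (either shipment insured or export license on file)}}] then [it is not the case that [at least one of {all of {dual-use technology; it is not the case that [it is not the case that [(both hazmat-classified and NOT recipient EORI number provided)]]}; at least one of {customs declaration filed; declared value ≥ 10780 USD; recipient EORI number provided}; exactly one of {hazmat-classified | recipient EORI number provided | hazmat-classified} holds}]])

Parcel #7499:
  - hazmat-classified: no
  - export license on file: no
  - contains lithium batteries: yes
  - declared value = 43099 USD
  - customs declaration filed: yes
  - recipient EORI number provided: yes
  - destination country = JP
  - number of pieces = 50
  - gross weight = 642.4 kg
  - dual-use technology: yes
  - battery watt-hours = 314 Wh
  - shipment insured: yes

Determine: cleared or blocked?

Cleared

Atomic conditions:
  declared value ≤ 2238 USD: 43099 ≤ 2238 is false
  battery watt-hours ≤ 162 Wh: 314 ≤ 162 is false
  number of pieces ≥ 17: 50 ≥ 17 is true
  gross weight between 194.8 kg and 861 kg: 642.4 in [194.8, 861] is true
  destination country = CN: JP == CN is false
  contains lithium batteries: yes → true
  shipment insured: yes → true
  export license on file: no → false
  dual-use technology: yes → true
  hazmat-classified: no → false
  NOT recipient EORI number provided: yes → false
  customs declaration filed: yes → true
  declared value ≥ 10780 USD: 43099 ≥ 10780 is true
  recipient EORI number provided: yes → true
Combine:
[1.1.1] exactly-one(false, false) = false
[1.1.2] true AND true = true
[1.1] false AND true = false
[1.2.3] true OR false = true
[1.2] false OR true OR true = true
[1] false AND true = false
[2.1.1.2.1.1] false AND false = false
[2.1.1.2.1] NOT false = true
[2.1.1.2] NOT true = false
[2.1.1] true AND false = false
[2.1.2] true OR true OR true = true
[2.1.3] exactly-one(false, true, false) = true
[2.1] false OR true OR true = true
[2] NOT true = false
[root] false → false (antecedent false ⇒ implication holds) = true
Overall: true → cleared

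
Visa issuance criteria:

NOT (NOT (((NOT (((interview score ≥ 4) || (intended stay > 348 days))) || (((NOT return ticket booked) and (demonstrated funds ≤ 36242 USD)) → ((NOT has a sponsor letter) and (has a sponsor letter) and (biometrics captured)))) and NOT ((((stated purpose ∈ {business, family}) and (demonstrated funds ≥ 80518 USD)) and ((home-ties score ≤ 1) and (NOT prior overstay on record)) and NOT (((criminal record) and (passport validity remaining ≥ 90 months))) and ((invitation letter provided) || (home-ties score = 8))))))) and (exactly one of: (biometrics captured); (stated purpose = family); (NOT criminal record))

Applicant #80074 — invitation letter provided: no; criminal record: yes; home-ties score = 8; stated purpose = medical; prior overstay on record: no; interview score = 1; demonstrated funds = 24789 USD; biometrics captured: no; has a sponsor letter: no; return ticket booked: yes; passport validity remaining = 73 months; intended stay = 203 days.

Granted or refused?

Refused

Atomic conditions:
  interview score ≥ 4: 1 ≥ 4 is false
  intended stay > 348 days: 203 > 348 is false
  NOT return ticket booked: yes → false
  demonstrated funds ≤ 36242 USD: 24789 ≤ 36242 is true
  NOT has a sponsor letter: no → true
  has a sponsor letter: no → false
  biometrics captured: no → false
  stated purpose ∈ {business, family}: medical is not in the set → false
  demonstrated funds ≥ 80518 USD: 24789 ≥ 80518 is false
  home-ties score ≤ 1: 8 ≤ 1 is false
  NOT prior overstay on record: no → true
  criminal record: yes → true
  passport validity remaining ≥ 90 months: 73 ≥ 90 is false
  invitation letter provided: no → false
  home-ties score = 8: 8 == 8 is true
  stated purpose = family: medical == family is false
  NOT criminal record: yes → false
Combine:
[1.1.1.1.1.1] false OR false = false
[1.1.1.1.1] NOT false = true
[1.1.1.1.2.1] false AND true = false
[1.1.1.1.2.2] true AND false AND false = false
[1.1.1.1.2] false → false (antecedent false ⇒ implication holds) = true
[1.1.1.1] true OR true = true
[1.1.1.2.1.1] false AND false = false
[1.1.1.2.1.2] false AND true = false
[1.1.1.2.1.3.1] true AND false = false
[1.1.1.2.1.3] NOT false = true
[1.1.1.2.1.4] false OR true = true
[1.1.1.2.1] false AND false AND true AND true = false
[1.1.1.2] NOT false = true
[1.1.1] true AND true = true
[1.1] NOT true = false
[1] NOT false = true
[2] exactly-one(false, false, false) = false
[root] true AND false = false
Overall: false → refused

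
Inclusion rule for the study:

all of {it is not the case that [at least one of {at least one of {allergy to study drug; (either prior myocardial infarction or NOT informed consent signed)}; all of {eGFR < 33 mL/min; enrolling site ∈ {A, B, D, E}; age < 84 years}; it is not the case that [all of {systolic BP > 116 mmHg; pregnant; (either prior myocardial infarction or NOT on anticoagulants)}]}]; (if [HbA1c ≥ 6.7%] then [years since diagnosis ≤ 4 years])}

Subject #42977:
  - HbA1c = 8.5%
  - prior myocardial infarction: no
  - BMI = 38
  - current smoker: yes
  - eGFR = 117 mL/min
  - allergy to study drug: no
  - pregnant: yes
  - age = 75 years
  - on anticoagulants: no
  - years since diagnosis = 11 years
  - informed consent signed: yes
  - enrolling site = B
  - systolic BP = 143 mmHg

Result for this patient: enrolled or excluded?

Atomic conditions:
  allergy to study drug: no → false
  prior myocardial infarction: no → false
  NOT informed consent signed: yes → false
  eGFR < 33 mL/min: 117 < 33 is false
  enrolling site ∈ {A, B, D, E}: B is in the set → true
  age < 84 years: 75 < 84 is true
  systolic BP > 116 mmHg: 143 > 116 is true
  pregnant: yes → true
  NOT on anticoagulants: no → true
  HbA1c ≥ 6.7%: 8.5 ≥ 6.7 is true
  years since diagnosis ≤ 4 years: 11 ≤ 4 is false
Combine:
[1.1.1.2] false OR false = false
[1.1.1] false OR false = false
[1.1.2] false AND true AND true = false
[1.1.3.1.3] false OR true = true
[1.1.3.1] true AND true AND true = true
[1.1.3] NOT true = false
[1.1] false OR false OR false = false
[1] NOT false = true
[2] true → false = false
[root] true AND false = false
Overall: false → excluded

Excluded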